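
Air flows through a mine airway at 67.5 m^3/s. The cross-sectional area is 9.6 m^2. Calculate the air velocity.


7.0313 m/s

Velocity = flow rate / cross-sectional area
= 67.5 / 9.6
= 7.0313 m/s


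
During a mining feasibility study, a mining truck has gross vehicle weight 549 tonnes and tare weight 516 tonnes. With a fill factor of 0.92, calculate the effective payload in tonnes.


30.36 tonnes

Maximum payload = gross - tare
= 549 - 516 = 33 tonnes
Effective payload = max payload * fill factor
= 33 * 0.92
= 30.36 tonnes


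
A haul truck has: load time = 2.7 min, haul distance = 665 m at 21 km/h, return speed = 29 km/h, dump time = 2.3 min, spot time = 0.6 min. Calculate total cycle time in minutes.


Convert haul speed to m/min: 21 * 1000/60 = 350 m/min
Haul time = 665 / 350 = 1.9 min
Convert return speed to m/min: 29 * 1000/60 = 483.3333333 m/min
Return time = 665 / 483.3333333 = 1.375862069 min
Total cycle time:
= 2.7 + 1.9 + 2.3 + 1.375862069 + 0.6
= 8.8759 min

8.8759 min


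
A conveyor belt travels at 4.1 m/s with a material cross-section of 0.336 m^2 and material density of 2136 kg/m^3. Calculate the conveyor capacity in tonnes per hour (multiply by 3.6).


10593.193 t/h

Volumetric flow = speed * area
= 4.1 * 0.336 = 1.3776 m^3/s
Mass flow = volumetric * density
= 1.3776 * 2136 = 2942.5536 kg/s
Convert to t/h: multiply by 3.6
Capacity = 2942.5536 * 3.6
= 10593.193 t/h


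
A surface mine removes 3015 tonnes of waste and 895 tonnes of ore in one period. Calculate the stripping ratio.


3.3687

Stripping ratio = waste tonnage / ore tonnage
= 3015 / 895
= 3.3687


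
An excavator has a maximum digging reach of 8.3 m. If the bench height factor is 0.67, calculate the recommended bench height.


5.561 m

Bench height = reach * factor
= 8.3 * 0.67
= 5.561 m


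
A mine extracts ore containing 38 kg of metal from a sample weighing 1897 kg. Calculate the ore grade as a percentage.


Ore grade = (metal mass / ore mass) * 100
= (38 / 1897) * 100
= 0.02003162889 * 100
= 2.0032%

2.0032%


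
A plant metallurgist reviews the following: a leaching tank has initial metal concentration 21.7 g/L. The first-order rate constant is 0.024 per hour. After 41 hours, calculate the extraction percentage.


Compute the exponent:
-k * t = -0.024 * 41 = -0.984
Remaining concentration:
C = 21.7 * exp(-0.984)
= 21.7 * 0.3738128529
= 8.111738909 g/L
Extracted = 21.7 - 8.111738909 = 13.58826109 g/L
Extraction % = 13.58826109 / 21.7 * 100
= 62.6187%

62.6187%


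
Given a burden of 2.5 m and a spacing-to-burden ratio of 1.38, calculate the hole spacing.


Spacing = burden * ratio
= 2.5 * 1.38
= 3.45 m

3.45 m


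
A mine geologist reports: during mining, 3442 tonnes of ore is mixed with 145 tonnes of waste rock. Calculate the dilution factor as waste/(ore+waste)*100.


4.0424%

Total material = ore + waste
= 3442 + 145 = 3587 tonnes
Dilution = waste / total * 100
= 145 / 3587 * 100
= 0.04042375244 * 100
= 4.0424%


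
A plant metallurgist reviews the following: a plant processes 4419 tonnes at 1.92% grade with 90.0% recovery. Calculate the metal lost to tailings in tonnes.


Total metal in feed:
= 4419 * 1.92 / 100 = 84.8448 tonnes
Metal recovered:
= 84.8448 * 90.0 / 100 = 76.36032 tonnes
Metal lost to tailings:
= 84.8448 - 76.36032
= 8.4845 tonnes

8.4845 tonnes


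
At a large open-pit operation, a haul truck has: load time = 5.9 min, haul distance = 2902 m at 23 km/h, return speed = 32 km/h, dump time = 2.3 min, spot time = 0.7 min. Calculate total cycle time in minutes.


21.9117 min

Convert haul speed to m/min: 23 * 1000/60 = 383.3333333 m/min
Haul time = 2902 / 383.3333333 = 7.570434783 min
Convert return speed to m/min: 32 * 1000/60 = 533.3333333 m/min
Return time = 2902 / 533.3333333 = 5.44125 min
Total cycle time:
= 5.9 + 7.570434783 + 2.3 + 5.44125 + 0.7
= 21.9117 min


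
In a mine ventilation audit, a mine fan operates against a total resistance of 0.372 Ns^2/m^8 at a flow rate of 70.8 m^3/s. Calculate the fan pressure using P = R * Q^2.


Compute Q^2:
Q^2 = 70.8^2 = 5012.64
Compute pressure:
P = R * Q^2 = 0.372 * 5012.64
= 1864.7021 Pa

1864.7021 Pa


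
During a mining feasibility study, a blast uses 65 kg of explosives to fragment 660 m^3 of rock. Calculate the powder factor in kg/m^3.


Powder factor = explosive mass / rock volume
= 65 / 660
= 0.0985 kg/m^3

0.0985 kg/m^3


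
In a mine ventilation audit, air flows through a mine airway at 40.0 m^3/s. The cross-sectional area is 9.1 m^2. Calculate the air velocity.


4.3956 m/s

Velocity = flow rate / cross-sectional area
= 40.0 / 9.1
= 4.3956 m/s


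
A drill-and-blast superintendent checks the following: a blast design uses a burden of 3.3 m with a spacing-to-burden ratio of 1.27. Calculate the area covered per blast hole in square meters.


First, find the spacing:
Spacing = burden * ratio = 3.3 * 1.27
= 4.191 m
Then, calculate the area:
Area = burden * spacing = 3.3 * 4.191
= 13.8303 m^2

13.8303 m^2


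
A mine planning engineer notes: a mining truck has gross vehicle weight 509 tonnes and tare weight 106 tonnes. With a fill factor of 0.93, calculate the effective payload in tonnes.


Maximum payload = gross - tare
= 509 - 106 = 403 tonnes
Effective payload = max payload * fill factor
= 403 * 0.93
= 374.79 tonnes

374.79 tonnes


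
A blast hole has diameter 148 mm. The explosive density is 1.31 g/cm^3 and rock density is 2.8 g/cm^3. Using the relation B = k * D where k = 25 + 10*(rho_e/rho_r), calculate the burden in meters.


4.3924 m

First, compute k:
rho_e / rho_r = 1.31 / 2.8 = 0.4678571429
k = 25 + 10 * 0.4678571429 = 29.67857143
Then, compute burden:
B = k * D / 1000 = 29.67857143 * 148 / 1000
= 4392.428571 / 1000
= 4.3924 m


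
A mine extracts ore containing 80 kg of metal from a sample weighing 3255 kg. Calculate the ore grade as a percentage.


Ore grade = (metal mass / ore mass) * 100
= (80 / 3255) * 100
= 0.02457757296 * 100
= 2.4578%

2.4578%


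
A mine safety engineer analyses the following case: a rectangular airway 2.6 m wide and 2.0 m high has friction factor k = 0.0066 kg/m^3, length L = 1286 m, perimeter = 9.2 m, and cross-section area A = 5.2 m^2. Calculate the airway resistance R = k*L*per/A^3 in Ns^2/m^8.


0.5553 Ns^2/m^8

Compute the numerator:
k * L * per = 0.0066 * 1286 * 9.2
= 78.08592
Compute the denominator:
A^3 = 5.2^3 = 140.608
Resistance:
R = 78.08592 / 140.608
= 0.5553 Ns^2/m^8


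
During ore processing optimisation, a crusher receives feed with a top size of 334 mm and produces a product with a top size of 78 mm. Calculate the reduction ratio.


4.2821

Reduction ratio = feed size / product size
= 334 / 78
= 4.2821


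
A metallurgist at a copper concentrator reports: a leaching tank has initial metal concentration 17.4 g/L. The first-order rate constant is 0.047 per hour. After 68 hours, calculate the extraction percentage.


95.9074%

Compute the exponent:
-k * t = -0.047 * 68 = -3.196
Remaining concentration:
C = 17.4 * exp(-3.196)
= 17.4 * 0.04092557933
= 0.7121050803 g/L
Extracted = 17.4 - 0.7121050803 = 16.68789492 g/L
Extraction % = 16.68789492 / 17.4 * 100
= 95.9074%


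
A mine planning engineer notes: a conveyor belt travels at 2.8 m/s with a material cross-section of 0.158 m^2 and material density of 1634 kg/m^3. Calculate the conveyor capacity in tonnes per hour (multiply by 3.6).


Volumetric flow = speed * area
= 2.8 * 0.158 = 0.4424 m^3/s
Mass flow = volumetric * density
= 0.4424 * 1634 = 722.8816 kg/s
Convert to t/h: multiply by 3.6
Capacity = 722.8816 * 3.6
= 2602.3738 t/h

2602.3738 t/h


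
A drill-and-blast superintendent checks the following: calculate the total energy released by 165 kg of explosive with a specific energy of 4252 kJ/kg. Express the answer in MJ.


Energy = mass * specific_energy / 1000
= 165 * 4252 / 1000
= 701580 / 1000
= 701.58 MJ

701.58 MJ


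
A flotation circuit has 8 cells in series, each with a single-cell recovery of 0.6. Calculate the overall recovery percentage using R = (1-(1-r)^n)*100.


Complement of single-cell recovery:
1 - r = 1 - 0.6 = 0.4
Raise to power n:
(1 - r)^8 = 0.4^8 = 0.00065536
Overall recovery:
R = (1 - 0.00065536) * 100
= 99.9345%

99.9345%


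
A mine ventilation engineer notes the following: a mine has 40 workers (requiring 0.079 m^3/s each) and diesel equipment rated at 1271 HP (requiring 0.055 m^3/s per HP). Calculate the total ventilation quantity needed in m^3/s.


73.065 m^3/s

Airflow for workers:
Q_people = 40 * 0.079 = 3.16 m^3/s
Airflow for diesel equipment:
Q_diesel = 1271 * 0.055 = 69.905 m^3/s
Total ventilation:
Q_total = 3.16 + 69.905
= 73.065 m^3/s


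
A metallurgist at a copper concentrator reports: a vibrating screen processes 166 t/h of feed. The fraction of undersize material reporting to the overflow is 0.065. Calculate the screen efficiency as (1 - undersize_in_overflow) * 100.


Screen efficiency = (1 - fraction of undersize in overflow) * 100
= (1 - 0.065) * 100
= 0.935 * 100
= 93.5%

93.5%


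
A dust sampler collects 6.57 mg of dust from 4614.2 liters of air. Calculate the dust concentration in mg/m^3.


1.4239 mg/m^3

Convert liters to m^3: 1 m^3 = 1000 L
Concentration = mass / volume * 1000
= 6.57 / 4614.2 * 1000
= 0.001423865459 * 1000
= 1.4239 mg/m^3


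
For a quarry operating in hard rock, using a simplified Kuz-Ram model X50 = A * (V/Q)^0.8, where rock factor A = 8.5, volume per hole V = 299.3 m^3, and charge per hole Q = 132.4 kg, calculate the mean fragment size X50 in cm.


Compute V/Q:
V/Q = 299.3 / 132.4 = 2.260574018
Raise to the power 0.8:
(V/Q)^0.8 = 2.260574018^0.8 = 1.920326103
Multiply by A:
X50 = 8.5 * 1.920326103
= 16.3228 cm

16.3228 cm


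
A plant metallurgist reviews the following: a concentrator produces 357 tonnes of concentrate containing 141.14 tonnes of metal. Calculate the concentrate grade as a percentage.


39.535%

Grade = (metal in concentrate / concentrate mass) * 100
= (141.14 / 357) * 100
= 0.3953501401 * 100
= 39.535%


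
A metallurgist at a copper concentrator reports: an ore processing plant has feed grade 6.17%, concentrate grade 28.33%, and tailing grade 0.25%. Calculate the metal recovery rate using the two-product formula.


96.8024%

Using the two-product formula:
R = 100 * c * (f - t) / (f * (c - t))
Numerator = 100 * 28.33 * (6.17 - 0.25)
= 100 * 28.33 * 5.92
= 16771.36
Denominator = 6.17 * (28.33 - 0.25)
= 6.17 * 28.08
= 173.2536
R = 16771.36 / 173.2536
= 96.8024%


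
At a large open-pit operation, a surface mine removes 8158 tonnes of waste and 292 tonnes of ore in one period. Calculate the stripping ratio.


Stripping ratio = waste tonnage / ore tonnage
= 8158 / 292
= 27.9384

27.9384


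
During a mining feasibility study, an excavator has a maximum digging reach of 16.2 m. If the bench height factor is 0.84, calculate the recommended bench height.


Bench height = reach * factor
= 16.2 * 0.84
= 13.608 m

13.608 m


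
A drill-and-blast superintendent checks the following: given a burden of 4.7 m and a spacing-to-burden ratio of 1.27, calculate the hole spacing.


Spacing = burden * ratio
= 4.7 * 1.27
= 5.969 m

5.969 m


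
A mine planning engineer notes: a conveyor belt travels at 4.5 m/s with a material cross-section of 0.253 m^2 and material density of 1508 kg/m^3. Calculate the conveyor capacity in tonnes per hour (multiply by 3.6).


6180.6888 t/h

Volumetric flow = speed * area
= 4.5 * 0.253 = 1.1385 m^3/s
Mass flow = volumetric * density
= 1.1385 * 1508 = 1716.858 kg/s
Convert to t/h: multiply by 3.6
Capacity = 1716.858 * 3.6
= 6180.6888 t/h


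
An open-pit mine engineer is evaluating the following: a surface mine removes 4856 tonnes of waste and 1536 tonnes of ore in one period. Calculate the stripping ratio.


Stripping ratio = waste tonnage / ore tonnage
= 4856 / 1536
= 3.1615

3.1615


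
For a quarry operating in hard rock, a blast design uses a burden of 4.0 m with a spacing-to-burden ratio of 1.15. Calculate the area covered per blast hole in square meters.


18.4 m^2

First, find the spacing:
Spacing = burden * ratio = 4.0 * 1.15
= 4.6 m
Then, calculate the area:
Area = burden * spacing = 4.0 * 4.6
= 18.4 m^2


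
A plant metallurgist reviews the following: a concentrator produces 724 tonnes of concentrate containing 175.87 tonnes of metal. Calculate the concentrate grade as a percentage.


Grade = (metal in concentrate / concentrate mass) * 100
= (175.87 / 724) * 100
= 0.2429143646 * 100
= 24.2914%

24.2914%


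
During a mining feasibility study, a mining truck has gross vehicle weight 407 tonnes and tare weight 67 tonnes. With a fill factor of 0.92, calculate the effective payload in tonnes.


Maximum payload = gross - tare
= 407 - 67 = 340 tonnes
Effective payload = max payload * fill factor
= 340 * 0.92
= 312.8 tonnes

312.8 tonnes


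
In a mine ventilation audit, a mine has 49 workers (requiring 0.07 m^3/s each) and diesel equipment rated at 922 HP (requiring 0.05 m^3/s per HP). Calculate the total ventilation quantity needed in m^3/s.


Airflow for workers:
Q_people = 49 * 0.07 = 3.43 m^3/s
Airflow for diesel equipment:
Q_diesel = 922 * 0.05 = 46.1 m^3/s
Total ventilation:
Q_total = 3.43 + 46.1
= 49.53 m^3/s

49.53 m^3/s


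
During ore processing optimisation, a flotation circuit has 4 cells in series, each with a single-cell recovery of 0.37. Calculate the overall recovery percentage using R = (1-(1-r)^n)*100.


84.247%

Complement of single-cell recovery:
1 - r = 1 - 0.37 = 0.63
Raise to power n:
(1 - r)^4 = 0.63^4 = 0.15752961
Overall recovery:
R = (1 - 0.15752961) * 100
= 84.247%


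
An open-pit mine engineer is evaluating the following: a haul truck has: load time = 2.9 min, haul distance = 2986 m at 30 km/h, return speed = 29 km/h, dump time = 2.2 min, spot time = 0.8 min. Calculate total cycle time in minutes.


18.0499 min

Convert haul speed to m/min: 30 * 1000/60 = 500 m/min
Haul time = 2986 / 500 = 5.972 min
Convert return speed to m/min: 29 * 1000/60 = 483.3333333 m/min
Return time = 2986 / 483.3333333 = 6.177931034 min
Total cycle time:
= 2.9 + 5.972 + 2.2 + 6.177931034 + 0.8
= 18.0499 min


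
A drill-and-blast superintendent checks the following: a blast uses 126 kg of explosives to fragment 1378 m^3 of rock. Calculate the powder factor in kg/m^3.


Powder factor = explosive mass / rock volume
= 126 / 1378
= 0.0914 kg/m^3

0.0914 kg/m^3


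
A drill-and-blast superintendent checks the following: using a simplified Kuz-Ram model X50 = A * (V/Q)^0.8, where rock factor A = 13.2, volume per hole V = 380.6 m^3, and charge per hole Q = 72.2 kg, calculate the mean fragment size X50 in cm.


Compute V/Q:
V/Q = 380.6 / 72.2 = 5.271468144
Raise to the power 0.8:
(V/Q)^0.8 = 5.271468144^0.8 = 3.780465413
Multiply by A:
X50 = 13.2 * 3.780465413
= 49.9021 cm

49.9021 cm


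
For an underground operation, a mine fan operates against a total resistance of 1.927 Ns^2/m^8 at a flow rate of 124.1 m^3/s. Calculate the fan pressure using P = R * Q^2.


29677.3609 Pa

Compute Q^2:
Q^2 = 124.1^2 = 15400.81
Compute pressure:
P = R * Q^2 = 1.927 * 15400.81
= 29677.3609 Pa


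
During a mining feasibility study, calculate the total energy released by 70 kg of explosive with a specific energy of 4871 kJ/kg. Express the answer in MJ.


340.97 MJ

Energy = mass * specific_energy / 1000
= 70 * 4871 / 1000
= 340970 / 1000
= 340.97 MJ


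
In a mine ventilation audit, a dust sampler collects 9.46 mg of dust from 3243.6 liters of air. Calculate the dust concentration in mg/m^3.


Convert liters to m^3: 1 m^3 = 1000 L
Concentration = mass / volume * 1000
= 9.46 / 3243.6 * 1000
= 0.002916512517 * 1000
= 2.9165 mg/m^3

2.9165 mg/m^3


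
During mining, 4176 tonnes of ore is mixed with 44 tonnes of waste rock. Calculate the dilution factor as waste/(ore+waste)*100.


1.0427%

Total material = ore + waste
= 4176 + 44 = 4220 tonnes
Dilution = waste / total * 100
= 44 / 4220 * 100
= 0.01042654028 * 100
= 1.0427%


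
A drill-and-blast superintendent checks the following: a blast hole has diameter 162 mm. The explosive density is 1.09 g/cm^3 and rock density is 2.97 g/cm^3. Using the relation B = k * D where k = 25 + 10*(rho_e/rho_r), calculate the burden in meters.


4.6445 m

First, compute k:
rho_e / rho_r = 1.09 / 2.97 = 0.367003367
k = 25 + 10 * 0.367003367 = 28.67003367
Then, compute burden:
B = k * D / 1000 = 28.67003367 * 162 / 1000
= 4644.545455 / 1000
= 4.6445 m


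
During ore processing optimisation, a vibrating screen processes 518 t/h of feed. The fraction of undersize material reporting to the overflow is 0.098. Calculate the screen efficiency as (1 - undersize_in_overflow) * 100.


Screen efficiency = (1 - fraction of undersize in overflow) * 100
= (1 - 0.098) * 100
= 0.902 * 100
= 90.2%

90.2%


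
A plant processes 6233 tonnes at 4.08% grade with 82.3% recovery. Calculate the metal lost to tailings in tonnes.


Total metal in feed:
= 6233 * 4.08 / 100 = 254.3064 tonnes
Metal recovered:
= 254.3064 * 82.3 / 100 = 209.2941672 tonnes
Metal lost to tailings:
= 254.3064 - 209.2941672
= 45.0122 tonnes

45.0122 tonnes


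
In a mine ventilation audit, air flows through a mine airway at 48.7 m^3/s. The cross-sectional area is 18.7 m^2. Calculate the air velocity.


Velocity = flow rate / cross-sectional area
= 48.7 / 18.7
= 2.6043 m/s

2.6043 m/s


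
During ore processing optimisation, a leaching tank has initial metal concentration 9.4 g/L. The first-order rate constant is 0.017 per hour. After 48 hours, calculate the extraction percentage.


55.7803%

Compute the exponent:
-k * t = -0.017 * 48 = -0.816
Remaining concentration:
C = 9.4 * exp(-0.816)
= 9.4 * 0.4421969093
= 4.156650947 g/L
Extracted = 9.4 - 4.156650947 = 5.243349053 g/L
Extraction % = 5.243349053 / 9.4 * 100
= 55.7803%


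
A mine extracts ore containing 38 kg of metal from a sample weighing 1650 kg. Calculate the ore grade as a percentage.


2.303%

Ore grade = (metal mass / ore mass) * 100
= (38 / 1650) * 100
= 0.02303030303 * 100
= 2.303%


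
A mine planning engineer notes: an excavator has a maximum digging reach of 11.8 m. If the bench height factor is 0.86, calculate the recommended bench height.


10.148 m

Bench height = reach * factor
= 11.8 * 0.86
= 10.148 m


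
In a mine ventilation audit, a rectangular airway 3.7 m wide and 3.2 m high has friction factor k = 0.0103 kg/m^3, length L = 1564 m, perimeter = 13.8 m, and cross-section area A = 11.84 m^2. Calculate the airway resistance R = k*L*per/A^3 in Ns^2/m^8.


0.1339 Ns^2/m^8

Compute the numerator:
k * L * per = 0.0103 * 1564 * 13.8
= 222.30696
Compute the denominator:
A^3 = 11.84^3 = 1659.797504
Resistance:
R = 222.30696 / 1659.797504
= 0.1339 Ns^2/m^8


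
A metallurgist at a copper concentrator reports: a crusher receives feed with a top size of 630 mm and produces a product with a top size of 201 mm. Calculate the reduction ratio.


Reduction ratio = feed size / product size
= 630 / 201
= 3.1343

3.1343


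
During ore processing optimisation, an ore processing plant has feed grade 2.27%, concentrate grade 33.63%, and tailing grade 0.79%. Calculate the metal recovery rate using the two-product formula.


66.7666%

Using the two-product formula:
R = 100 * c * (f - t) / (f * (c - t))
Numerator = 100 * 33.63 * (2.27 - 0.79)
= 100 * 33.63 * 1.48
= 4977.24
Denominator = 2.27 * (33.63 - 0.79)
= 2.27 * 32.84
= 74.5468
R = 4977.24 / 74.5468
= 66.7666%


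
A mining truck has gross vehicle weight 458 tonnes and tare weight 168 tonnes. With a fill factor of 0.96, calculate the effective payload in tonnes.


278.4 tonnes

Maximum payload = gross - tare
= 458 - 168 = 290 tonnes
Effective payload = max payload * fill factor
= 290 * 0.96
= 278.4 tonnes


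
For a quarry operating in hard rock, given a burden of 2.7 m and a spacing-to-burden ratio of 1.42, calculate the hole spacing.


Spacing = burden * ratio
= 2.7 * 1.42
= 3.834 m

3.834 m


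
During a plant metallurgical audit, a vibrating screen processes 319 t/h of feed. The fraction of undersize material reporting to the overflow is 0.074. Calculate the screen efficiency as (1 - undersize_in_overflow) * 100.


Screen efficiency = (1 - fraction of undersize in overflow) * 100
= (1 - 0.074) * 100
= 0.926 * 100
= 92.6%

92.6%


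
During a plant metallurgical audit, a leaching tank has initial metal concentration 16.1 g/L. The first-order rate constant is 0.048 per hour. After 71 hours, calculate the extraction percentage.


96.6893%

Compute the exponent:
-k * t = -0.048 * 71 = -3.408
Remaining concentration:
C = 16.1 * exp(-3.408)
= 16.1 * 0.0331073489
= 0.5330283173 g/L
Extracted = 16.1 - 0.5330283173 = 15.56697168 g/L
Extraction % = 15.56697168 / 16.1 * 100
= 96.6893%


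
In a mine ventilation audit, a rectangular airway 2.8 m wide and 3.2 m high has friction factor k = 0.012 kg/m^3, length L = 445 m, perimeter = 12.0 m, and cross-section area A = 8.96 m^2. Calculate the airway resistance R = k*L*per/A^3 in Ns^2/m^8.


0.0891 Ns^2/m^8

Compute the numerator:
k * L * per = 0.012 * 445 * 12.0
= 64.08
Compute the denominator:
A^3 = 8.96^3 = 719.323136
Resistance:
R = 64.08 / 719.323136
= 0.0891 Ns^2/m^8


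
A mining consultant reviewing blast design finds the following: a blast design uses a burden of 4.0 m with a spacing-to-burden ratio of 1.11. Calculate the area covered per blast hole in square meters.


17.76 m^2

First, find the spacing:
Spacing = burden * ratio = 4.0 * 1.11
= 4.44 m
Then, calculate the area:
Area = burden * spacing = 4.0 * 4.44
= 17.76 m^2


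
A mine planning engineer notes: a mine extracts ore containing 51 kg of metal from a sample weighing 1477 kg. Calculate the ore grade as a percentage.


Ore grade = (metal mass / ore mass) * 100
= (51 / 1477) * 100
= 0.03452945159 * 100
= 3.4529%

3.4529%


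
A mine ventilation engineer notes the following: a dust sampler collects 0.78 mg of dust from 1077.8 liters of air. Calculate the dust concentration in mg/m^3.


Convert liters to m^3: 1 m^3 = 1000 L
Concentration = mass / volume * 1000
= 0.78 / 1077.8 * 1000
= 0.0007236964186 * 1000
= 0.7237 mg/m^3

0.7237 mg/m^3


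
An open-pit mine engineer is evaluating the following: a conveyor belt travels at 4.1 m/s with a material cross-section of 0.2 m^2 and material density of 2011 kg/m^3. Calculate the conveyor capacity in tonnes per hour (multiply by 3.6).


Volumetric flow = speed * area
= 4.1 * 0.2 = 0.82 m^3/s
Mass flow = volumetric * density
= 0.82 * 2011 = 1649.02 kg/s
Convert to t/h: multiply by 3.6
Capacity = 1649.02 * 3.6
= 5936.472 t/h

5936.472 t/h


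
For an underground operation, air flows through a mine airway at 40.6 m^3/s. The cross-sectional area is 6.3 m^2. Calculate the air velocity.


6.4444 m/s

Velocity = flow rate / cross-sectional area
= 40.6 / 6.3
= 6.4444 m/s


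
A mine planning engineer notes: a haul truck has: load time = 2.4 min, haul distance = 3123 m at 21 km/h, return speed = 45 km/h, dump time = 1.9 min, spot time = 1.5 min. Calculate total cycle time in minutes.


18.8869 min

Convert haul speed to m/min: 21 * 1000/60 = 350 m/min
Haul time = 3123 / 350 = 8.922857143 min
Convert return speed to m/min: 45 * 1000/60 = 750 m/min
Return time = 3123 / 750 = 4.164 min
Total cycle time:
= 2.4 + 8.922857143 + 1.9 + 4.164 + 1.5
= 18.8869 min


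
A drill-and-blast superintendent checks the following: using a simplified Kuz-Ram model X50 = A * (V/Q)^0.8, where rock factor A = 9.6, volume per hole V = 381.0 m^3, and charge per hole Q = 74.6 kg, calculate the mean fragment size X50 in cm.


Compute V/Q:
V/Q = 381.0 / 74.6 = 5.107238606
Raise to the power 0.8:
(V/Q)^0.8 = 5.107238606^0.8 = 3.685945577
Multiply by A:
X50 = 9.6 * 3.685945577
= 35.3851 cm

35.3851 cm


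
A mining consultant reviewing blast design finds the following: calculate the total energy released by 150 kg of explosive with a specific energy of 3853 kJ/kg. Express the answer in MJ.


577.95 MJ

Energy = mass * specific_energy / 1000
= 150 * 3853 / 1000
= 577950 / 1000
= 577.95 MJ


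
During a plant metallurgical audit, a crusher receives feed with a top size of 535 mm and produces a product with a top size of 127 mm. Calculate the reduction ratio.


Reduction ratio = feed size / product size
= 535 / 127
= 4.2126

4.2126


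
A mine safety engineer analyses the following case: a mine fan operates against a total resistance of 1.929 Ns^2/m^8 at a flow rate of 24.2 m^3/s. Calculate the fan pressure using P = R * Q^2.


Compute Q^2:
Q^2 = 24.2^2 = 585.64
Compute pressure:
P = R * Q^2 = 1.929 * 585.64
= 1129.6996 Pa

1129.6996 Pa


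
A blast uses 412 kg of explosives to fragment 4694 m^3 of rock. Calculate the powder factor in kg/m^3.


Powder factor = explosive mass / rock volume
= 412 / 4694
= 0.0878 kg/m^3

0.0878 kg/m^3


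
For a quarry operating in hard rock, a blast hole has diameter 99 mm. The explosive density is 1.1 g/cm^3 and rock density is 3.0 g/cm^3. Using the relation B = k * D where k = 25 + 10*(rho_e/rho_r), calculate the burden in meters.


2.838 m

First, compute k:
rho_e / rho_r = 1.1 / 3.0 = 0.3666666667
k = 25 + 10 * 0.3666666667 = 28.66666667
Then, compute burden:
B = k * D / 1000 = 28.66666667 * 99 / 1000
= 2838 / 1000
= 2.838 m


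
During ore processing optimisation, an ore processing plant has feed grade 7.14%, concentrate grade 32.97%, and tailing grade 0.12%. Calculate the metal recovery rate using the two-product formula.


Using the two-product formula:
R = 100 * c * (f - t) / (f * (c - t))
Numerator = 100 * 32.97 * (7.14 - 0.12)
= 100 * 32.97 * 7.02
= 23144.94
Denominator = 7.14 * (32.97 - 0.12)
= 7.14 * 32.85
= 234.549
R = 23144.94 / 234.549
= 98.6785%

98.6785%


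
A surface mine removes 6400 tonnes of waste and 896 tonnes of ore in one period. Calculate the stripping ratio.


Stripping ratio = waste tonnage / ore tonnage
= 6400 / 896
= 7.1429

7.1429


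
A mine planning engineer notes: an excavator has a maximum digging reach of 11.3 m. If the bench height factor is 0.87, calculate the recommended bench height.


9.831 m

Bench height = reach * factor
= 11.3 * 0.87
= 9.831 m


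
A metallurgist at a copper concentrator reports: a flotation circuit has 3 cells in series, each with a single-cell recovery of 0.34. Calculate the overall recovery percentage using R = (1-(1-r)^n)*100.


71.2504%

Complement of single-cell recovery:
1 - r = 1 - 0.34 = 0.66
Raise to power n:
(1 - r)^3 = 0.66^3 = 0.287496
Overall recovery:
R = (1 - 0.287496) * 100
= 71.2504%


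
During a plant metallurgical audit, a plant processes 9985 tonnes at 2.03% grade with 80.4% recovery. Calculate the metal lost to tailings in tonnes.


Total metal in feed:
= 9985 * 2.03 / 100 = 202.6955 tonnes
Metal recovered:
= 202.6955 * 80.4 / 100 = 162.967182 tonnes
Metal lost to tailings:
= 202.6955 - 162.967182
= 39.7283 tonnes

39.7283 tonnes


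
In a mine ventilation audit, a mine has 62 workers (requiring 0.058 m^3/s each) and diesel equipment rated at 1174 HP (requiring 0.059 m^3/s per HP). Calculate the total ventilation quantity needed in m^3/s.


72.862 m^3/s

Airflow for workers:
Q_people = 62 * 0.058 = 3.596 m^3/s
Airflow for diesel equipment:
Q_diesel = 1174 * 0.059 = 69.266 m^3/s
Total ventilation:
Q_total = 3.596 + 69.266
= 72.862 m^3/s


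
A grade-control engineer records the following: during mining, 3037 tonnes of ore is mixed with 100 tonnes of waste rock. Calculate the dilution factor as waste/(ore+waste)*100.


Total material = ore + waste
= 3037 + 100 = 3137 tonnes
Dilution = waste / total * 100
= 100 / 3137 * 100
= 0.03187759005 * 100
= 3.1878%

3.1878%


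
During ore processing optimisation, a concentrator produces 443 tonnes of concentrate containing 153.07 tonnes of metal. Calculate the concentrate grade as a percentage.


Grade = (metal in concentrate / concentrate mass) * 100
= (153.07 / 443) * 100
= 0.345530474 * 100
= 34.553%

34.553%


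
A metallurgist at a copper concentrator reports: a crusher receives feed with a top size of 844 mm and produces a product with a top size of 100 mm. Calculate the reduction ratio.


Reduction ratio = feed size / product size
= 844 / 100
= 8.44

8.44


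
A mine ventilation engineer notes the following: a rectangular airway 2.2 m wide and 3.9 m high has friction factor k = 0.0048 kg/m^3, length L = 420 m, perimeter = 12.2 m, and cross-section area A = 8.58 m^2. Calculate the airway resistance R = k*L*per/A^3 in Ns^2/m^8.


0.0389 Ns^2/m^8

Compute the numerator:
k * L * per = 0.0048 * 420 * 12.2
= 24.5952
Compute the denominator:
A^3 = 8.58^3 = 631.628712
Resistance:
R = 24.5952 / 631.628712
= 0.0389 Ns^2/m^8


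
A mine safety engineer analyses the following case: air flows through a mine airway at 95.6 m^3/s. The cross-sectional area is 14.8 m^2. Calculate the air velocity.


6.4595 m/s

Velocity = flow rate / cross-sectional area
= 95.6 / 14.8
= 6.4595 m/s


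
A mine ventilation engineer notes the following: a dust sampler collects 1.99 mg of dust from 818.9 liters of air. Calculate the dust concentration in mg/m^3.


Convert liters to m^3: 1 m^3 = 1000 L
Concentration = mass / volume * 1000
= 1.99 / 818.9 * 1000
= 0.002430089144 * 1000
= 2.4301 mg/m^3

2.4301 mg/m^3


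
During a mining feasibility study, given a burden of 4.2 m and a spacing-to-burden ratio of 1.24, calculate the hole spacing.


Spacing = burden * ratio
= 4.2 * 1.24
= 5.208 m

5.208 m


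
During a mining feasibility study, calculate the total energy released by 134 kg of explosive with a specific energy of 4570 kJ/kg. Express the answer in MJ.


612.38 MJ

Energy = mass * specific_energy / 1000
= 134 * 4570 / 1000
= 612380 / 1000
= 612.38 MJ


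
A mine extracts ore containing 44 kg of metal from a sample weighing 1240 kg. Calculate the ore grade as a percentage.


3.5484%

Ore grade = (metal mass / ore mass) * 100
= (44 / 1240) * 100
= 0.03548387097 * 100
= 3.5484%


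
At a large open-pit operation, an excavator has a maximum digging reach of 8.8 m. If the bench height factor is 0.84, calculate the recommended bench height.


Bench height = reach * factor
= 8.8 * 0.84
= 7.392 m

7.392 m


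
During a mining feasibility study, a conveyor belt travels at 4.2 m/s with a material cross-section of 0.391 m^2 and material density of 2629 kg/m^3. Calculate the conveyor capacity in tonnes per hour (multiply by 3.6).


Volumetric flow = speed * area
= 4.2 * 0.391 = 1.6422 m^3/s
Mass flow = volumetric * density
= 1.6422 * 2629 = 4317.3438 kg/s
Convert to t/h: multiply by 3.6
Capacity = 4317.3438 * 3.6
= 15542.4377 t/h

15542.4377 t/h


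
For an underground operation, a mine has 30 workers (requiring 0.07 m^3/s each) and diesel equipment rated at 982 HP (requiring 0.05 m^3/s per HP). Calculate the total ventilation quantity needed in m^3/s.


Airflow for workers:
Q_people = 30 * 0.07 = 2.1 m^3/s
Airflow for diesel equipment:
Q_diesel = 982 * 0.05 = 49.1 m^3/s
Total ventilation:
Q_total = 2.1 + 49.1
= 51.2 m^3/s

51.2 m^3/s


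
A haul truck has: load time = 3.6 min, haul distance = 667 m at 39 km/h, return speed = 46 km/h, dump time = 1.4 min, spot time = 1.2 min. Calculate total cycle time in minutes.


8.0962 min

Convert haul speed to m/min: 39 * 1000/60 = 650 m/min
Haul time = 667 / 650 = 1.026153846 min
Convert return speed to m/min: 46 * 1000/60 = 766.6666667 m/min
Return time = 667 / 766.6666667 = 0.87 min
Total cycle time:
= 3.6 + 1.026153846 + 1.4 + 0.87 + 1.2
= 8.0962 min


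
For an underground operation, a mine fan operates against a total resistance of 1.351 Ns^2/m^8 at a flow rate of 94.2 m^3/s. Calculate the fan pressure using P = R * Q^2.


11988.2876 Pa

Compute Q^2:
Q^2 = 94.2^2 = 8873.64
Compute pressure:
P = R * Q^2 = 1.351 * 8873.64
= 11988.2876 Pa


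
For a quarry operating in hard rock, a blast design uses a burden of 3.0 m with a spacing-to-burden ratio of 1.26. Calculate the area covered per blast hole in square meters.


11.34 m^2

First, find the spacing:
Spacing = burden * ratio = 3.0 * 1.26
= 3.78 m
Then, calculate the area:
Area = burden * spacing = 3.0 * 3.78
= 11.34 m^2


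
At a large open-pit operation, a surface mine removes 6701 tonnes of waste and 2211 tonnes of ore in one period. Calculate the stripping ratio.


Stripping ratio = waste tonnage / ore tonnage
= 6701 / 2211
= 3.0308

3.0308


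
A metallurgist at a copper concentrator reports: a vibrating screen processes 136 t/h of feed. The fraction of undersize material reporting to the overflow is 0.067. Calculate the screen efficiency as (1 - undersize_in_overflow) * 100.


Screen efficiency = (1 - fraction of undersize in overflow) * 100
= (1 - 0.067) * 100
= 0.933 * 100
= 93.3%

93.3%


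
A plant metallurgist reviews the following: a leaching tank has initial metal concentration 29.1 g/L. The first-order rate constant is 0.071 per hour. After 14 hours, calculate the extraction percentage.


Compute the exponent:
-k * t = -0.071 * 14 = -0.994
Remaining concentration:
C = 29.1 * exp(-0.994)
= 29.1 * 0.3700933529
= 10.76971657 g/L
Extracted = 29.1 - 10.76971657 = 18.33028343 g/L
Extraction % = 18.33028343 / 29.1 * 100
= 62.9907%

62.9907%


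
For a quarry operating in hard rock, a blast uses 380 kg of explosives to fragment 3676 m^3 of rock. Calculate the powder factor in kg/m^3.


Powder factor = explosive mass / rock volume
= 380 / 3676
= 0.1034 kg/m^3

0.1034 kg/m^3


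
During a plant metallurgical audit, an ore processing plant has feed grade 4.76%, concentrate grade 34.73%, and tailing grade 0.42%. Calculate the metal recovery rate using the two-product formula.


92.2926%

Using the two-product formula:
R = 100 * c * (f - t) / (f * (c - t))
Numerator = 100 * 34.73 * (4.76 - 0.42)
= 100 * 34.73 * 4.34
= 15072.82
Denominator = 4.76 * (34.73 - 0.42)
= 4.76 * 34.31
= 163.3156
R = 15072.82 / 163.3156
= 92.2926%


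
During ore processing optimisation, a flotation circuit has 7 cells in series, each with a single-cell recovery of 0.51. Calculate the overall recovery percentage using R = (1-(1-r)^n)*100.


Complement of single-cell recovery:
1 - r = 1 - 0.51 = 0.49
Raise to power n:
(1 - r)^7 = 0.49^7 = 0.006782230728
Overall recovery:
R = (1 - 0.006782230728) * 100
= 99.3218%

99.3218%


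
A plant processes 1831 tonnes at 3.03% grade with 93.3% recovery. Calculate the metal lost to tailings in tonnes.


Total metal in feed:
= 1831 * 3.03 / 100 = 55.4793 tonnes
Metal recovered:
= 55.4793 * 93.3 / 100 = 51.7621869 tonnes
Metal lost to tailings:
= 55.4793 - 51.7621869
= 3.7171 tonnes

3.7171 tonnes


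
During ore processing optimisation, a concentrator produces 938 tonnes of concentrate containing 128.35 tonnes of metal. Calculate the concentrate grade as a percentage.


Grade = (metal in concentrate / concentrate mass) * 100
= (128.35 / 938) * 100
= 0.1368336887 * 100
= 13.6834%

13.6834%


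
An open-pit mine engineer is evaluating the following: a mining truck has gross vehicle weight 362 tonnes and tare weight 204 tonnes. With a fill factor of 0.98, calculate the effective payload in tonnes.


154.84 tonnes

Maximum payload = gross - tare
= 362 - 204 = 158 tonnes
Effective payload = max payload * fill factor
= 158 * 0.98
= 154.84 tonnes


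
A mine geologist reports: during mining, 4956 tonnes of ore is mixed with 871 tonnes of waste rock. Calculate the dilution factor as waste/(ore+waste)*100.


Total material = ore + waste
= 4956 + 871 = 5827 tonnes
Dilution = waste / total * 100
= 871 / 5827 * 100
= 0.1494765746 * 100
= 14.9477%

14.9477%


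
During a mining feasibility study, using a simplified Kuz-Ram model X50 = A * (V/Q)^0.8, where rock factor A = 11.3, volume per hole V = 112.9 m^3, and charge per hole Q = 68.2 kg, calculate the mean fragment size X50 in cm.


Compute V/Q:
V/Q = 112.9 / 68.2 = 1.65542522
Raise to the power 0.8:
(V/Q)^0.8 = 1.65542522^0.8 = 1.496675515
Multiply by A:
X50 = 11.3 * 1.496675515
= 16.9124 cm

16.9124 cm


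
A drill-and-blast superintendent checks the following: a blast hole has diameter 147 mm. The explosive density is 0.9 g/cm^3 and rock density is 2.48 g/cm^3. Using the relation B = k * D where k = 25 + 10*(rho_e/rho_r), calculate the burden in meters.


4.2085 m

First, compute k:
rho_e / rho_r = 0.9 / 2.48 = 0.3629032258
k = 25 + 10 * 0.3629032258 = 28.62903226
Then, compute burden:
B = k * D / 1000 = 28.62903226 * 147 / 1000
= 4208.467742 / 1000
= 4.2085 m


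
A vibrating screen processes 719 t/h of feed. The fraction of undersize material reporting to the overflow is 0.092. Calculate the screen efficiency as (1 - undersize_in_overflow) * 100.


90.8%

Screen efficiency = (1 - fraction of undersize in overflow) * 100
= (1 - 0.092) * 100
= 0.908 * 100
= 90.8%


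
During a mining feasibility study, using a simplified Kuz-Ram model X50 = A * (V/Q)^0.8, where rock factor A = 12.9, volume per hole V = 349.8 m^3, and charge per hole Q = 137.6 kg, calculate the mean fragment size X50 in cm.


Compute V/Q:
V/Q = 349.8 / 137.6 = 2.542151163
Raise to the power 0.8:
(V/Q)^0.8 = 2.542151163^0.8 = 2.109410469
Multiply by A:
X50 = 12.9 * 2.109410469
= 27.2114 cm

27.2114 cm


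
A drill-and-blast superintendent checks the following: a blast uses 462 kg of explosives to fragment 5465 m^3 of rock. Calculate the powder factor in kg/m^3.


Powder factor = explosive mass / rock volume
= 462 / 5465
= 0.0845 kg/m^3

0.0845 kg/m^3


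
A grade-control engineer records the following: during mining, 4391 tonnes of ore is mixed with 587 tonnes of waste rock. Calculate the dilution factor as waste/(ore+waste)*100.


Total material = ore + waste
= 4391 + 587 = 4978 tonnes
Dilution = waste / total * 100
= 587 / 4978 * 100
= 0.1179188429 * 100
= 11.7919%

11.7919%


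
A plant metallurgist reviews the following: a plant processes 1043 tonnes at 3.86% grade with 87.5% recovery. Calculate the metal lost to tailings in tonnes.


5.0325 tonnes

Total metal in feed:
= 1043 * 3.86 / 100 = 40.2598 tonnes
Metal recovered:
= 40.2598 * 87.5 / 100 = 35.227325 tonnes
Metal lost to tailings:
= 40.2598 - 35.227325
= 5.0325 tonnes


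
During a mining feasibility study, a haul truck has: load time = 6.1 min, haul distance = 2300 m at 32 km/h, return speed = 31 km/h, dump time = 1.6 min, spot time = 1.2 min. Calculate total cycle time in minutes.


17.6641 min

Convert haul speed to m/min: 32 * 1000/60 = 533.3333333 m/min
Haul time = 2300 / 533.3333333 = 4.3125 min
Convert return speed to m/min: 31 * 1000/60 = 516.6666667 m/min
Return time = 2300 / 516.6666667 = 4.451612903 min
Total cycle time:
= 6.1 + 4.3125 + 1.6 + 4.451612903 + 1.2
= 17.6641 min


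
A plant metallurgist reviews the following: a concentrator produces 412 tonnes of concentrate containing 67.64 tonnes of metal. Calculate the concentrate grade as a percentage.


Grade = (metal in concentrate / concentrate mass) * 100
= (67.64 / 412) * 100
= 0.1641747573 * 100
= 16.4175%

16.4175%


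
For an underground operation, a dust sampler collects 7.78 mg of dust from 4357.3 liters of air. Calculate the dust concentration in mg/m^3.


1.7855 mg/m^3

Convert liters to m^3: 1 m^3 = 1000 L
Concentration = mass / volume * 1000
= 7.78 / 4357.3 * 1000
= 0.001785509375 * 1000
= 1.7855 mg/m^3


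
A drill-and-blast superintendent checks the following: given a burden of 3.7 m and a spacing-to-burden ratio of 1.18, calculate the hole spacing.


4.366 m

Spacing = burden * ratio
= 3.7 * 1.18
= 4.366 m


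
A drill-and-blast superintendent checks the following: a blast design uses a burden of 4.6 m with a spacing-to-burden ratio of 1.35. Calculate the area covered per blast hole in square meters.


28.566 m^2

First, find the spacing:
Spacing = burden * ratio = 4.6 * 1.35
= 6.21 m
Then, calculate the area:
Area = burden * spacing = 4.6 * 6.21
= 28.566 m^2
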